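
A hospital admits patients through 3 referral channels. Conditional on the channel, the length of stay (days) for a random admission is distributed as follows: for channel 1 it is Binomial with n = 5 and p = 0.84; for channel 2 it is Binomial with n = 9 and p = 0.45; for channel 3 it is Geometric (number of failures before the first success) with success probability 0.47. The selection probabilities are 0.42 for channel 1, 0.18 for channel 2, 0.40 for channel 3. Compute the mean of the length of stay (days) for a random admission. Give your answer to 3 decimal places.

2.944

Component means — 1: 4.2; 2: 4.05; 3: 1.12766.
E[X] = 0.42·4.2 + 0.18·4.05 + 0.4·1.12766 = 2.94406.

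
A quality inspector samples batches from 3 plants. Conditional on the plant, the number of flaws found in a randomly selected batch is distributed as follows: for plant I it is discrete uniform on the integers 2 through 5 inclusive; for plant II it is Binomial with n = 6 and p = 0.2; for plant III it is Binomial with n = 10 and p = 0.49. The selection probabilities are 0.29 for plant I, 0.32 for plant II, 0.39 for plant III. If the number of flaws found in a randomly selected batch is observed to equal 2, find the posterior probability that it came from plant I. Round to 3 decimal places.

Likelihoods P(X=2 | ·): I: 0.25; II: 0.24576; III: 0.04945.
Posterior ∝ prior × likelihood. Numerator for I: 0.29·0.25 = 0.0725.
Normalizing constant: 0.29·0.25 + 0.32·0.24576 + 0.39·0.04945 = 0.170429.
P(I | observation) = 0.0725 / 0.170429 = 0.425398.

0.425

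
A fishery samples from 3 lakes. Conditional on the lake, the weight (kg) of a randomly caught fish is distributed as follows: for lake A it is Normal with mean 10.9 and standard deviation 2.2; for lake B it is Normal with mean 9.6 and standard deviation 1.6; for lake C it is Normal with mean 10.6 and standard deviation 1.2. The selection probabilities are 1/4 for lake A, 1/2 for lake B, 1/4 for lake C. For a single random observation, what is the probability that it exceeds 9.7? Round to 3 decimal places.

0.608

Conditional on each lake, P(X > 9.7): A: 0.70728; B: 0.475082; C: 0.773373.
By total probability, P(X > 9.7) = 0.25·0.70728 + 0.5·0.475082 + 0.25·0.773373 = 0.607704.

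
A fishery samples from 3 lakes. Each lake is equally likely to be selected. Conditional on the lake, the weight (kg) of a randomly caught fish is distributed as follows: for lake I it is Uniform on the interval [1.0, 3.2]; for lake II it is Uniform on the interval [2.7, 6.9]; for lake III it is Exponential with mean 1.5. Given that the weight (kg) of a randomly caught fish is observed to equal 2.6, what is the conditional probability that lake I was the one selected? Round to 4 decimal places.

0.7942

Likelihoods f(2.6 | ·): I: 0.454545; II: 0; III: 0.117796.
Posterior ∝ prior × likelihood. Numerator for I: 0.333333·0.454545 = 0.151515.
Normalizing constant: 0.333333·0.454545 + 0.333333·0 + 0.333333·0.117796 = 0.190781.
P(I | observation) = 0.151515 / 0.190781 = 0.794185.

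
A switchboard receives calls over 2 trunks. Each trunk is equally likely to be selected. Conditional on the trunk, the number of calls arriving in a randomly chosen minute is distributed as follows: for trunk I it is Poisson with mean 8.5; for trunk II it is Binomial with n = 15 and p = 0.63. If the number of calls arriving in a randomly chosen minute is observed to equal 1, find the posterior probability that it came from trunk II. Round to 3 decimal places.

0.005

Likelihoods P(X=1 | ·): I: 0.00172948; II: 8.5164e-06.
Posterior ∝ prior × likelihood. Numerator for II: 0.5·8.5164e-06 = 4.2582e-06.
Normalizing constant: 0.5·0.00172948 + 0.5·8.5164e-06 = 0.000868999.
P(II | observation) = 4.2582e-06 / 0.000868999 = 0.00490012.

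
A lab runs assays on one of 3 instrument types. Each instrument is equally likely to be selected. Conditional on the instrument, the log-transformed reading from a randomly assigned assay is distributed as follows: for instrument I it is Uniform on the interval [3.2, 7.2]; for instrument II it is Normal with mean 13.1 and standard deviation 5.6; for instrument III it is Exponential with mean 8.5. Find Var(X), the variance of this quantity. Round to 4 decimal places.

45.4767

Per component, I: μ=5.2, E[X²]=28.3733; II: μ=13.1, E[X²]=202.97; III: μ=8.5, E[X²]=144.5.
E[X] = 0.333333·5.2 + 0.333333·13.1 + 0.333333·8.5 = 8.93333.
E[X²] = 0.333333·28.3733 + 0.333333·202.97 + 0.333333·144.5 = 125.281.
Var(X) = E[X²] − (E[X])² = 125.281 − 79.8044 = 45.4767.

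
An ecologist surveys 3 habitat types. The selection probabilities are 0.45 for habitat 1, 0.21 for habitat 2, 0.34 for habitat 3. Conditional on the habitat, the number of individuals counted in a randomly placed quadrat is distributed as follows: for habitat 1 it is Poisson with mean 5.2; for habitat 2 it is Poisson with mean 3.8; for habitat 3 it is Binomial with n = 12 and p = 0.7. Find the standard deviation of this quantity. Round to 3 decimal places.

Per component, 1: μ=5.2, E[X²]=32.24; 2: μ=3.8, E[X²]=18.24; 3: μ=8.4, E[X²]=73.08.
E[X] = 0.45·5.2 + 0.21·3.8 + 0.34·8.4 = 5.994.
E[X²] = 0.45·32.24 + 0.21·18.24 + 0.34·73.08 = 43.1856.
Var(X) = E[X²] − (E[X])² = 43.1856 − 35.928 = 7.25756.
SD(X) = √7.25756 = 2.69399.

2.694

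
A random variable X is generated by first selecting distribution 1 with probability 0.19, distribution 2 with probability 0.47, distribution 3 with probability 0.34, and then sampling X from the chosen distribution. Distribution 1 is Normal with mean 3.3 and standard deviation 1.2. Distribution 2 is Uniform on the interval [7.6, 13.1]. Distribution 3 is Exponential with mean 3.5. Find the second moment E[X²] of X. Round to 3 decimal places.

For each component E[X²] = Var + (mean)², giving 1: 12.33; 2: 109.643; 3: 24.5.
Overall E[X²] = 0.19·12.33 + 0.47·109.643 + 0.34·24.5 = 62.2051.

62.205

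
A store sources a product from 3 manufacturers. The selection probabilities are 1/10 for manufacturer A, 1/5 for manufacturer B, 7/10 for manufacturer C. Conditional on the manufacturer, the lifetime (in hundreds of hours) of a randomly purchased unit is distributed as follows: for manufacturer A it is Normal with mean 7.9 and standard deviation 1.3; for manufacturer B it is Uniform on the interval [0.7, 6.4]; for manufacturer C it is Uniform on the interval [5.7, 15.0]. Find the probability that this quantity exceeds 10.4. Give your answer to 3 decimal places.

Conditional on each manufacturer, P(X > 10.4): A: 0.0272352; B: 0; C: 0.494624.
By total probability, P(X > 10.4) = 0.1·0.0272352 + 0.2·0 + 0.7·0.494624 = 0.34896.

0.349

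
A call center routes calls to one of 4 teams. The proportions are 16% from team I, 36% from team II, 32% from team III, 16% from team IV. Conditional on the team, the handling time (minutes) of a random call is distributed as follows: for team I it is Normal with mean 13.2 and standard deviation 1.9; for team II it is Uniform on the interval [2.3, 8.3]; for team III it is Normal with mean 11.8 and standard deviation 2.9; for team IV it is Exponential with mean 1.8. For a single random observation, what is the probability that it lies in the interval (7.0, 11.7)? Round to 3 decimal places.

0.255

Conditional on each team, P(7.0 < X < 11.7): I: 0.214367; II: 0.216667; III: 0.437301; IV: 0.0189646.
By total probability, P(7.0 < X < 11.7) = 0.16·0.214367 + 0.36·0.216667 + 0.32·0.437301 + 0.16·0.0189646 = 0.255269.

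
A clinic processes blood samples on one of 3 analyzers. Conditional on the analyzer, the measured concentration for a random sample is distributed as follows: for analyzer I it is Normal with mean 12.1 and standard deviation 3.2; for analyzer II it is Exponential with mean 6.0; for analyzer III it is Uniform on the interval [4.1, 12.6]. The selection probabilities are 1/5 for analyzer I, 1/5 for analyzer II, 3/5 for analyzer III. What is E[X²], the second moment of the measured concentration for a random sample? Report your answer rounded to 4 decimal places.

For each component E[X²] = Var + (mean)², giving I: 156.65; II: 72; III: 75.7433.
Overall E[X²] = 0.2·156.65 + 0.2·72 + 0.6·75.7433 = 91.176.

91.1760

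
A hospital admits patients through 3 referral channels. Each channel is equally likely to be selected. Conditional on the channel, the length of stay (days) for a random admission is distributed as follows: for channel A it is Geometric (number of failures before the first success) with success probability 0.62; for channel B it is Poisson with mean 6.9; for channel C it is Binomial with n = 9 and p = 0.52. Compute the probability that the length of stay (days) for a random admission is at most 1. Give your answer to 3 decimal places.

Conditional on each channel, P(X ≤ 1): A: 0.8556; B: 0.0079615; C: 0.0145405.
By total probability, P(X ≤ 1) = 0.333333·0.8556 + 0.333333·0.0079615 + 0.333333·0.0145405 = 0.292701.

0.293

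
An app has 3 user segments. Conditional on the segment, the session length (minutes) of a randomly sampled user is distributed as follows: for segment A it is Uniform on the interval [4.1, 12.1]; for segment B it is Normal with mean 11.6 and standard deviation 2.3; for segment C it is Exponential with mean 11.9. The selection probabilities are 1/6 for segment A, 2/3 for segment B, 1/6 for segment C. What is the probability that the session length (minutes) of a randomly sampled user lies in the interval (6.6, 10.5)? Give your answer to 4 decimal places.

0.3089

Conditional on each segment, P(6.6 < X < 10.5): A: 0.4875; B: 0.301376; C: 0.160481.
By total probability, P(6.6 < X < 10.5) = 0.166667·0.4875 + 0.666667·0.301376 + 0.166667·0.160481 = 0.308915.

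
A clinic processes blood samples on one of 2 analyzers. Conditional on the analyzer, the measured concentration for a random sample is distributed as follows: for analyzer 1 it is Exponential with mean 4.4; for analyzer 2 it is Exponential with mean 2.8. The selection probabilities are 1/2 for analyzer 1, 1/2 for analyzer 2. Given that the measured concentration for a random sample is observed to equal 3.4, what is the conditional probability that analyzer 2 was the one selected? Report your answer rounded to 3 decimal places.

Likelihoods f(3.4 | ·): 1: 0.104944; 2: 0.106044.
Posterior ∝ prior × likelihood. Numerator for 2: 0.5·0.106044 = 0.0530218.
Normalizing constant: 0.5·0.104944 + 0.5·0.106044 = 0.105494.
P(2 | observation) = 0.0530218 / 0.105494 = 0.502607.

0.503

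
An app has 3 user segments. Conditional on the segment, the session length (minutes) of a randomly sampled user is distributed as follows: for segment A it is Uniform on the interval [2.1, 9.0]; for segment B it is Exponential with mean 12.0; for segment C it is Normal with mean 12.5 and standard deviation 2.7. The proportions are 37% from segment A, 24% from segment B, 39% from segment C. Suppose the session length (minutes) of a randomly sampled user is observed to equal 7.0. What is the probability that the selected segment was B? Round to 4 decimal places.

0.1550

Likelihoods f(7.0 | ·): A: 0.144928; B: 0.0465029; C: 0.0185562.
Posterior ∝ prior × likelihood. Numerator for B: 0.24·0.0465029 = 0.0111607.
Normalizing constant: 0.37·0.144928 + 0.24·0.0465029 + 0.39·0.0185562 = 0.0720208.
P(B | observation) = 0.0111607 / 0.0720208 = 0.154965.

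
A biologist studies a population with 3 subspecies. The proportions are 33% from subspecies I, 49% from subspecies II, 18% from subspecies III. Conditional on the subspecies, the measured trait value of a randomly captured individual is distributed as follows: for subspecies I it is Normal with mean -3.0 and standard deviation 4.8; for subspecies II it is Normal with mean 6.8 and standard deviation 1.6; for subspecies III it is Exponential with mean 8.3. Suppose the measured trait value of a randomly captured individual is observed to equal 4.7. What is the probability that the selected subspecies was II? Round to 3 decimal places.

Likelihoods f(4.7 | ·): I: 0.0229548; II: 0.105371; III: 0.0683906.
Posterior ∝ prior × likelihood. Numerator for II: 0.49·0.105371 = 0.0516317.
Normalizing constant: 0.33·0.0229548 + 0.49·0.105371 + 0.18·0.0683906 = 0.071517.
P(II | observation) = 0.0516317 / 0.071517 = 0.721949.

0.722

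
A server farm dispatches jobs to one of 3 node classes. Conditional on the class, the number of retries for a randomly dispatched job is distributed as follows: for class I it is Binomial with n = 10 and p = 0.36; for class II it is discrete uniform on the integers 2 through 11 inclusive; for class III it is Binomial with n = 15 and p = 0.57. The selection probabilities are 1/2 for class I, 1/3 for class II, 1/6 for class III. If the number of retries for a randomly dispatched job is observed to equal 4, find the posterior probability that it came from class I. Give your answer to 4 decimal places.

0.7731

Likelihoods P(X=4 | ·): I: 0.242387; II: 0.1; III: 0.0133901.
Posterior ∝ prior × likelihood. Numerator for I: 0.5·0.242387 = 0.121193.
Normalizing constant: 0.5·0.242387 + 0.333333·0.1 + 0.166667·0.0133901 = 0.156758.
P(I | observation) = 0.121193 / 0.156758 = 0.773122.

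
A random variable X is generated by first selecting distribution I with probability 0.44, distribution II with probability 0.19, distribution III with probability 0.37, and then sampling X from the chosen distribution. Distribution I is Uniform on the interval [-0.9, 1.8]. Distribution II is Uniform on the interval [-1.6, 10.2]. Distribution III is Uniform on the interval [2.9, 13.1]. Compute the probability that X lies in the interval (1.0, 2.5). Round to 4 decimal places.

Conditional on each component, P(1.0 < X < 2.5): I: 0.296296; II: 0.127119; III: 0.
By total probability, P(1.0 < X < 2.5) = 0.44·0.296296 + 0.19·0.127119 + 0.37·0 = 0.154523.

0.1545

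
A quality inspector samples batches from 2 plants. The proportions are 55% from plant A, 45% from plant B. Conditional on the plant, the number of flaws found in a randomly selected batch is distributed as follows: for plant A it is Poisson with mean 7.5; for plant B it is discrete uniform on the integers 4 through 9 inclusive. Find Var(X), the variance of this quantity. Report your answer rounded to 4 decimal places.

5.6850

Per component, A: μ=7.5, E[X²]=63.75; B: μ=6.5, E[X²]=45.1667.
E[X] = 0.55·7.5 + 0.45·6.5 = 7.05.
E[X²] = 0.55·63.75 + 0.45·45.1667 = 55.3875.
Var(X) = E[X²] − (E[X])² = 55.3875 − 49.7025 = 5.685.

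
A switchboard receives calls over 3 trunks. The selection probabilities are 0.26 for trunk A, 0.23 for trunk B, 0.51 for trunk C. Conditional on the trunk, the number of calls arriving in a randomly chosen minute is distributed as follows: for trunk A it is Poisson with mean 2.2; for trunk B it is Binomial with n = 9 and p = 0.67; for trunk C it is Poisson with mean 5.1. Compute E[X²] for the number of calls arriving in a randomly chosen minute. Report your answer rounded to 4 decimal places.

For each component E[X²] = Var + (mean)², giving A: 7.04; B: 38.3508; C: 31.11.
Overall E[X²] = 0.26·7.04 + 0.23·38.3508 + 0.51·31.11 = 26.5172.

26.5172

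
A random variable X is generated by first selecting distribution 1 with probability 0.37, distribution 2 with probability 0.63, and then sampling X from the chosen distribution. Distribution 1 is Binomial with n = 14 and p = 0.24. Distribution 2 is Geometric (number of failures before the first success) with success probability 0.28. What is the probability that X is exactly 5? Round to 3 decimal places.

0.084

Conditional on each component, P(X = 5): 1: 0.134847; 2: 0.0541777.
By total probability, P(X = 5) = 0.37·0.134847 + 0.63·0.0541777 = 0.0840255.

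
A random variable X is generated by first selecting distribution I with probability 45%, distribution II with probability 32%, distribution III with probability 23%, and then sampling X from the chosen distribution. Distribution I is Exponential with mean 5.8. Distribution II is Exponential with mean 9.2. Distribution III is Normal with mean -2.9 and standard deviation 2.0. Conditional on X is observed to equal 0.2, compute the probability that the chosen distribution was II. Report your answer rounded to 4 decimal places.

Likelihoods f(0.2 | ·): I: 0.16657; II: 0.106358; III: 0.0600045.
Posterior ∝ prior × likelihood. Numerator for II: 0.32·0.106358 = 0.0340346.
Normalizing constant: 0.45·0.16657 + 0.32·0.106358 + 0.23·0.0600045 = 0.122792.
P(II | observation) = 0.0340346 / 0.122792 = 0.277173.

0.2772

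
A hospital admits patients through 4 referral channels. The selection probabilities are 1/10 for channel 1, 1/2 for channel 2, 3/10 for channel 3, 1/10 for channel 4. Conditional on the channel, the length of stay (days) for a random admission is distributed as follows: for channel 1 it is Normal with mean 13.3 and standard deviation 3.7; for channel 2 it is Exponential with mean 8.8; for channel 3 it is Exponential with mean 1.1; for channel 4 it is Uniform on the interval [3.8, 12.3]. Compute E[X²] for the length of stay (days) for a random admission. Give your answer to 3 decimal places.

104.306

For each component E[X²] = Var + (mean)², giving 1: 190.58; 2: 154.88; 3: 2.42; 4: 70.8233.
Overall E[X²] = 0.1·190.58 + 0.5·154.88 + 0.3·2.42 + 0.1·70.8233 = 104.306.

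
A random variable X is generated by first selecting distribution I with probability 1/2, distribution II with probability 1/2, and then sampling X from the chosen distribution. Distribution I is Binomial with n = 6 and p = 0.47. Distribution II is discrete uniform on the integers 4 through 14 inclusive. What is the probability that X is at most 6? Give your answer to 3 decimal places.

Conditional on each component, P(X ≤ 6): I: 1; II: 0.272727.
By total probability, P(X ≤ 6) = 0.5·1 + 0.5·0.272727 = 0.636364.

0.636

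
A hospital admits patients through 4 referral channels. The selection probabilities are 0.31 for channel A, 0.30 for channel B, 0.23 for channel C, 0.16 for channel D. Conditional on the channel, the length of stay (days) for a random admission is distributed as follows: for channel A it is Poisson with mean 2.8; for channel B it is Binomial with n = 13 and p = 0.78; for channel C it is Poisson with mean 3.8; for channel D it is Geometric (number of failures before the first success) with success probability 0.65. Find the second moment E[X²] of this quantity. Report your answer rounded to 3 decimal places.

39.188

For each component E[X²] = Var + (mean)², giving A: 10.64; B: 105.05; C: 18.24; D: 1.11834.
Overall E[X²] = 0.31·10.64 + 0.3·105.05 + 0.23·18.24 + 0.16·1.11834 = 39.1877.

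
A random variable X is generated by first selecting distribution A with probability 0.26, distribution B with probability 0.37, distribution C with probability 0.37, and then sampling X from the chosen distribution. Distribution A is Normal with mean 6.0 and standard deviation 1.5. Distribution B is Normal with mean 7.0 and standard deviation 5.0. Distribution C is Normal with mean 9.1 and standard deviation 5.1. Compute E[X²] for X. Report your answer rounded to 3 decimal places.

77.588

For each component E[X²] = Var + (mean)², giving A: 38.25; B: 74; C: 108.82.
Overall E[X²] = 0.26·38.25 + 0.37·74 + 0.37·108.82 = 77.5884.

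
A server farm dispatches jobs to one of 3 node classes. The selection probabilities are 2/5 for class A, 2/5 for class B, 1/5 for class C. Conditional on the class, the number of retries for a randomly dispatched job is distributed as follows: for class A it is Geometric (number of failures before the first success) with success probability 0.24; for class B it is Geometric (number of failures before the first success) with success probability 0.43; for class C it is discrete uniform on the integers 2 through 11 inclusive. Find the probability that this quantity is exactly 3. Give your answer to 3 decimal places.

Conditional on each class, P(X = 3): A: 0.105354; B: 0.079633; C: 0.1.
By total probability, P(X = 3) = 0.4·0.105354 + 0.4·0.079633 + 0.2·0.1 = 0.0939949.

0.094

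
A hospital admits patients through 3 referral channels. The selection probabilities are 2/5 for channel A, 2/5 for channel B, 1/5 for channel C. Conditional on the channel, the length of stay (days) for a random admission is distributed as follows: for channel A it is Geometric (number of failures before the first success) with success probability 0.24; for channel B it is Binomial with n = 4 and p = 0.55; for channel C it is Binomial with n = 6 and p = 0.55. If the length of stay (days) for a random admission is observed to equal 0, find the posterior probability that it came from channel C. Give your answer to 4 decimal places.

0.0146

Likelihoods P(X=0 | ·): A: 0.24; B: 0.0410062; C: 0.00830377.
Posterior ∝ prior × likelihood. Numerator for C: 0.2·0.00830377 = 0.00166075.
Normalizing constant: 0.4·0.24 + 0.4·0.0410062 + 0.2·0.00830377 = 0.114063.
P(C | observation) = 0.00166075 / 0.114063 = 0.0145599.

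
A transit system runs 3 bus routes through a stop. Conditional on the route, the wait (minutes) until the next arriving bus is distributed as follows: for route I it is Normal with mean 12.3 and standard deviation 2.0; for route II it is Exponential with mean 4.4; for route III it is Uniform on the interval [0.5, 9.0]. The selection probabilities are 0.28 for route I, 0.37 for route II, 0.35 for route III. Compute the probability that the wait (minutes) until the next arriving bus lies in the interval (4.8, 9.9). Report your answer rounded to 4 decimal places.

0.2904

Conditional on each route, P(4.8 < X < 9.9): I: 0.114981; II: 0.230512; III: 0.494118.
By total probability, P(4.8 < X < 9.9) = 0.28·0.114981 + 0.37·0.230512 + 0.35·0.494118 = 0.290425.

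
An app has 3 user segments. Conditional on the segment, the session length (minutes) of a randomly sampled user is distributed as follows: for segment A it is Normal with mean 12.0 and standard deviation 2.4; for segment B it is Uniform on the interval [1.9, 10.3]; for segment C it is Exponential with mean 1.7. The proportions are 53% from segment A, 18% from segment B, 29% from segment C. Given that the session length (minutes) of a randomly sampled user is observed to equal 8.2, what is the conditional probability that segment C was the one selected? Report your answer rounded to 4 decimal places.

0.0286

Likelihoods f(8.2 | ·): A: 0.0474595; B: 0.119048; C: 0.00472845.
Posterior ∝ prior × likelihood. Numerator for C: 0.29·0.00472845 = 0.00137125.
Normalizing constant: 0.53·0.0474595 + 0.18·0.119048 + 0.29·0.00472845 = 0.0479533.
P(C | observation) = 0.00137125 / 0.0479533 = 0.0285955.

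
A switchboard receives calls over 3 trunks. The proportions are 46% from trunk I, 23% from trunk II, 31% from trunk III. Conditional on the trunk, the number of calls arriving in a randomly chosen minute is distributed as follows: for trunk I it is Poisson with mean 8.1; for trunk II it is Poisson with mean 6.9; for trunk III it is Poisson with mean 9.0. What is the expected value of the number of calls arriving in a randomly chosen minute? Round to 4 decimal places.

Component means — I: 8.1; II: 6.9; III: 9.
E[X] = 0.46·8.1 + 0.23·6.9 + 0.31·9 = 8.103.

8.1030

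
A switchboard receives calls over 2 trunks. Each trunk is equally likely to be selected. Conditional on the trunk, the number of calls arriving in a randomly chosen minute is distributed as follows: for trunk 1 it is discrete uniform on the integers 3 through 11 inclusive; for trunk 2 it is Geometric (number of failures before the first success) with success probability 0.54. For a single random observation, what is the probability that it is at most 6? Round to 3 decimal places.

0.720

Conditional on each trunk, P(X ≤ 6): 1: 0.444444; 2: 0.995642.
By total probability, P(X ≤ 6) = 0.5·0.444444 + 0.5·0.995642 = 0.720043.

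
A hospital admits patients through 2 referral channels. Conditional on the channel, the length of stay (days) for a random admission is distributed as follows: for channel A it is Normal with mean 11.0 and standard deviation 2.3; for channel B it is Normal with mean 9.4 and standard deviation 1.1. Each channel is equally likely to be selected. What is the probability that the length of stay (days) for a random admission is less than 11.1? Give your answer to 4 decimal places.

0.7281

Conditional on each channel, P(X < 11.1): A: 0.51734; B: 0.938882.
By total probability, P(X < 11.1) = 0.5·0.51734 + 0.5·0.938882 = 0.728111.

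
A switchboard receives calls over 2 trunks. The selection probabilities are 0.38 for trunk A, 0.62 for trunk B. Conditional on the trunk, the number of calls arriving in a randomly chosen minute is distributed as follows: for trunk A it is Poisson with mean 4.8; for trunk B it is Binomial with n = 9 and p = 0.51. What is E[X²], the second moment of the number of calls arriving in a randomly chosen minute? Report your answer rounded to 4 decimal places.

For each component E[X²] = Var + (mean)², giving A: 27.84; B: 23.3172.
Overall E[X²] = 0.38·27.84 + 0.62·23.3172 = 25.0359.

25.0359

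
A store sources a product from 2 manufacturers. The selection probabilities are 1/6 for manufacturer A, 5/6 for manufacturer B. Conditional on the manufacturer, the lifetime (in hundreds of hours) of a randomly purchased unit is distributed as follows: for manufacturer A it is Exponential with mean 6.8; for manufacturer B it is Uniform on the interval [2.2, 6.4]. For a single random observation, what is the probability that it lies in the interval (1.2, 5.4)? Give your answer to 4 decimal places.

Conditional on each manufacturer, P(1.2 < X < 5.4): A: 0.386244; B: 0.761905.
By total probability, P(1.2 < X < 5.4) = 0.166667·0.386244 + 0.833333·0.761905 = 0.699295.

0.6993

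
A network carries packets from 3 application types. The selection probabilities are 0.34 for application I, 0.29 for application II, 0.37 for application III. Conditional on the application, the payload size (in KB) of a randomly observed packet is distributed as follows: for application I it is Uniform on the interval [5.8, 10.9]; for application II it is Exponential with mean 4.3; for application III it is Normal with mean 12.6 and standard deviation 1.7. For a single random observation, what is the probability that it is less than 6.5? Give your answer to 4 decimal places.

0.2728

Conditional on each application, P(X < 6.5): I: 0.137255; II: 0.779449; III: 0.000166462.
By total probability, P(X < 6.5) = 0.34·0.137255 + 0.29·0.779449 + 0.37·0.000166462 = 0.272769.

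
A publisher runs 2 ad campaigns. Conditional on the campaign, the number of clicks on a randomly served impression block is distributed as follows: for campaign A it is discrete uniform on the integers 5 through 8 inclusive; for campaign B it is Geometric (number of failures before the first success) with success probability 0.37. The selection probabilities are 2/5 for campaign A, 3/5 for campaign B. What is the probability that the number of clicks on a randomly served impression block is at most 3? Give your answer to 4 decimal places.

0.5055

Conditional on each campaign, P(X ≤ 3): A: 0; B: 0.84247.
By total probability, P(X ≤ 3) = 0.4·0 + 0.6·0.84247 = 0.505482.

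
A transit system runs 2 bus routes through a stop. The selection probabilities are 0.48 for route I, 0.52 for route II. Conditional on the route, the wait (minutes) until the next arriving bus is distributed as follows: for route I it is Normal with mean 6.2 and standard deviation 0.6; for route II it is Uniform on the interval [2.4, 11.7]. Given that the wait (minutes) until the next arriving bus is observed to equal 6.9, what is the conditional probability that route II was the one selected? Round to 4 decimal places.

0.2571

Likelihoods f(6.9 | ·): I: 0.336664; II: 0.107527.
Posterior ∝ prior × likelihood. Numerator for II: 0.52·0.107527 = 0.055914.
Normalizing constant: 0.48·0.336664 + 0.52·0.107527 = 0.217513.
P(II | observation) = 0.055914 / 0.217513 = 0.25706.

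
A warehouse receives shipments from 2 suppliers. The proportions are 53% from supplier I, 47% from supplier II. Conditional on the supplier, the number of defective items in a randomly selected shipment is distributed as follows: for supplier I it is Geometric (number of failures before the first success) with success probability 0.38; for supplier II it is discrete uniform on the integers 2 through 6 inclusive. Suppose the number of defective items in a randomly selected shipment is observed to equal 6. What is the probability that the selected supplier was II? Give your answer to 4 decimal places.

Likelihoods P(X=6 | ·): I: 0.0215841; II: 0.2.
Posterior ∝ prior × likelihood. Numerator for II: 0.47·0.2 = 0.094.
Normalizing constant: 0.53·0.0215841 + 0.47·0.2 = 0.10544.
P(II | observation) = 0.094 / 0.10544 = 0.891506.

0.8915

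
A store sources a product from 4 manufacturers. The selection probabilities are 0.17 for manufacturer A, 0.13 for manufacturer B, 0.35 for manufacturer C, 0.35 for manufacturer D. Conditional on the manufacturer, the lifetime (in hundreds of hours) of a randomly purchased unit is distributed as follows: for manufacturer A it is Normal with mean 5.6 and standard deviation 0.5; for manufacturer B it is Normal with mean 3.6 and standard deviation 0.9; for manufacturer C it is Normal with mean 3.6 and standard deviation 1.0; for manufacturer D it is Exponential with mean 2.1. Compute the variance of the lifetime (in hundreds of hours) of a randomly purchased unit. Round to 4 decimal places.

3.4746

Per component, A: μ=5.6, E[X²]=31.61; B: μ=3.6, E[X²]=13.77; C: μ=3.6, E[X²]=13.96; D: μ=2.1, E[X²]=8.82.
E[X] = 0.17·5.6 + 0.13·3.6 + 0.35·3.6 + 0.35·2.1 = 3.415.
E[X²] = 0.17·31.61 + 0.13·13.77 + 0.35·13.96 + 0.35·8.82 = 15.1368.
Var(X) = E[X²] − (E[X])² = 15.1368 − 11.6622 = 3.47457.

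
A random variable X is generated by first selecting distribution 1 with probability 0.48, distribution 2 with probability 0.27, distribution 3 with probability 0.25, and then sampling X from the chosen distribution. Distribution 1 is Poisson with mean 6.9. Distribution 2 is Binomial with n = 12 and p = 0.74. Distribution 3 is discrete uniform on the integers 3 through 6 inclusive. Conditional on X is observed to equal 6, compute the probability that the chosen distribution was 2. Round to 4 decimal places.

0.0857

Likelihoods P(X=6 | ·): 1: 0.151053; 2: 0.0468708; 3: 0.25.
Posterior ∝ prior × likelihood. Numerator for 2: 0.27·0.0468708 = 0.0126551.
Normalizing constant: 0.48·0.151053 + 0.27·0.0468708 + 0.25·0.25 = 0.147661.
P(2 | observation) = 0.0126551 / 0.147661 = 0.085704.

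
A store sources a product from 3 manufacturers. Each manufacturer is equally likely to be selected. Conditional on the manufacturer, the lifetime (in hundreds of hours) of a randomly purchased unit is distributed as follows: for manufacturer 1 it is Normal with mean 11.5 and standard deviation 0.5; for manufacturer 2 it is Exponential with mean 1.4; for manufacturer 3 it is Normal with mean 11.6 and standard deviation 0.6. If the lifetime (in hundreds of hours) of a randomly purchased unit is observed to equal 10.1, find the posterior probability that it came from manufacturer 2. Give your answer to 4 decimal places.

Likelihoods f(10.1 | ·): 1: 0.0158309; 2: 0.000525712; 3: 0.0292138.
Posterior ∝ prior × likelihood. Numerator for 2: 0.333333·0.000525712 = 0.000175237.
Normalizing constant: 0.333333·0.0158309 + 0.333333·0.000525712 + 0.333333·0.0292138 = 0.0151901.
P(2 | observation) = 0.000175237 / 0.0151901 = 0.0115362.

0.0115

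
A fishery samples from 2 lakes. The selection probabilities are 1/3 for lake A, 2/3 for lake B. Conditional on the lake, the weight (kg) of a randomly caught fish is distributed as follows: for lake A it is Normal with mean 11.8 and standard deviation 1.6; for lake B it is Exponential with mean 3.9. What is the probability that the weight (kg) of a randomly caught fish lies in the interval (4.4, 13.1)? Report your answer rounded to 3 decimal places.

Conditional on each lake, P(4.4 < X < 13.1): A: 0.791746; B: 0.288843.
By total probability, P(4.4 < X < 13.1) = 0.333333·0.791746 + 0.666667·0.288843 = 0.456477.

0.456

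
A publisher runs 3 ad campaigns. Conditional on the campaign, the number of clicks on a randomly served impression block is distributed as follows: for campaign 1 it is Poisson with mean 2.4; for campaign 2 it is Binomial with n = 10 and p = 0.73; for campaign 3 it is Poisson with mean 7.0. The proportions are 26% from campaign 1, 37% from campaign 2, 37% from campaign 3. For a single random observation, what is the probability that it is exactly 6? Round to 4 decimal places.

Conditional on each campaign, P(X = 6): 1: 0.0240784; 2: 0.168893; 3: 0.149003.
By total probability, P(X = 6) = 0.26·0.0240784 + 0.37·0.168893 + 0.37·0.149003 = 0.123882.

0.1239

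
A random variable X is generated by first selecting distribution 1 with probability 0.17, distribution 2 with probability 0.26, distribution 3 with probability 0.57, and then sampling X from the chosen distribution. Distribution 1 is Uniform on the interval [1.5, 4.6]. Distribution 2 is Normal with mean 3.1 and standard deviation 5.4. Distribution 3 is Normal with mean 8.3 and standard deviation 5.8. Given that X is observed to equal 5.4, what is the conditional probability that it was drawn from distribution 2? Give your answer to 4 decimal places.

Likelihoods f(5.4 | ·): 1: 0; 2: 0.0674719; 3: 0.0607009.
Posterior ∝ prior × likelihood. Numerator for 2: 0.26·0.0674719 = 0.0175427.
Normalizing constant: 0.17·0 + 0.26·0.0674719 + 0.57·0.0607009 = 0.0521422.
P(2 | observation) = 0.0175427 / 0.0521422 = 0.336439.

0.3364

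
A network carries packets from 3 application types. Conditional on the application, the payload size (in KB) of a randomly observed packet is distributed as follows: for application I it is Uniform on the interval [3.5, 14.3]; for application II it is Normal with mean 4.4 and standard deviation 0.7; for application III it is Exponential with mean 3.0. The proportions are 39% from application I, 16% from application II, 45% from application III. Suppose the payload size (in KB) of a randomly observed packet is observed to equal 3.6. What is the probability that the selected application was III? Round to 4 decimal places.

0.3509

Likelihoods f(3.6 | ·): I: 0.0925926; II: 0.296614; III: 0.100398.
Posterior ∝ prior × likelihood. Numerator for III: 0.45·0.100398 = 0.0451791.
Normalizing constant: 0.39·0.0925926 + 0.16·0.296614 + 0.45·0.100398 = 0.128748.
P(III | observation) = 0.0451791 / 0.128748 = 0.35091.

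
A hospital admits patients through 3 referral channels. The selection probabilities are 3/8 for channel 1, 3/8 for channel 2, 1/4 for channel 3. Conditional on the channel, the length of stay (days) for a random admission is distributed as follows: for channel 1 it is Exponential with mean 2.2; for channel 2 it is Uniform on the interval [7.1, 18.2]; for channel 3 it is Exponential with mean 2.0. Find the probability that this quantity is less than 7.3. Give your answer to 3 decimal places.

Conditional on each channel, P(X < 7.3): 1: 0.963781; 2: 0.018018; 3: 0.974009.
By total probability, P(X < 7.3) = 0.375·0.963781 + 0.375·0.018018 + 0.25·0.974009 = 0.611677.

0.612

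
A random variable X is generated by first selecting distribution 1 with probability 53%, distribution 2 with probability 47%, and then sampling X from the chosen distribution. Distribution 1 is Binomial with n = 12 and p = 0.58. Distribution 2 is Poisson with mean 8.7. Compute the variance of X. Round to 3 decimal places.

Per component, 1: μ=6.96, E[X²]=51.3648; 2: μ=8.7, E[X²]=84.39.
E[X] = 0.53·6.96 + 0.47·8.7 = 7.7778.
E[X²] = 0.53·51.3648 + 0.47·84.39 = 66.8866.
Var(X) = E[X²] − (E[X])² = 66.8866 − 60.4942 = 6.39247.

6.392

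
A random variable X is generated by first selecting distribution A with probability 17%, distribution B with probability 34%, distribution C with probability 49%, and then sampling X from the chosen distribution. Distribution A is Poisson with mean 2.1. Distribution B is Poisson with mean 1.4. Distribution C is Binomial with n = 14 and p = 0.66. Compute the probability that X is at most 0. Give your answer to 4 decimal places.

0.1047

Conditional on each component, P(X ≤ 0): A: 0.122456; B: 0.246597; C: 2.7587e-07.
By total probability, P(X ≤ 0) = 0.17·0.122456 + 0.34·0.246597 + 0.49·2.7587e-07 = 0.104661.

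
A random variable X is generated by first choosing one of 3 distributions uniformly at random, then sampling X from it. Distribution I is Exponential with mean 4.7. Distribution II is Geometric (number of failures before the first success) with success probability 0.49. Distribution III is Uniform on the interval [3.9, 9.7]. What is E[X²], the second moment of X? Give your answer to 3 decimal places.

For each component E[X²] = Var + (mean)², giving I: 44.18; II: 3.20741; III: 49.0433.
Overall E[X²] = 0.333333·44.18 + 0.333333·3.20741 + 0.333333·49.0433 = 32.1436.

32.144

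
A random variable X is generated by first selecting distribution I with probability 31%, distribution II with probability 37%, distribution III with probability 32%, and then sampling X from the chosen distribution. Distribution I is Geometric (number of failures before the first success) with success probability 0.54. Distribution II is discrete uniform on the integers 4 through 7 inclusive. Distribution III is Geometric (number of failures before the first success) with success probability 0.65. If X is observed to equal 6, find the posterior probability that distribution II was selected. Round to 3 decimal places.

0.979

Likelihoods P(X=6 | ·): I: 0.00511612; II: 0.25; III: 0.00119487.
Posterior ∝ prior × likelihood. Numerator for II: 0.37·0.25 = 0.0925.
Normalizing constant: 0.31·0.00511612 + 0.37·0.25 + 0.32·0.00119487 = 0.0944684.
P(II | observation) = 0.0925 / 0.0944684 = 0.979164.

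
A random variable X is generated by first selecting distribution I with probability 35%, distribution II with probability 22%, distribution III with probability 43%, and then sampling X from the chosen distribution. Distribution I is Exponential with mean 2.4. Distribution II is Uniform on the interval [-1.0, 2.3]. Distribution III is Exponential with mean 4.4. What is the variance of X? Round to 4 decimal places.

12.7086

Per component, I: μ=2.4, E[X²]=11.52; II: μ=0.65, E[X²]=1.33; III: μ=4.4, E[X²]=38.72.
E[X] = 0.35·2.4 + 0.22·0.65 + 0.43·4.4 = 2.875.
E[X²] = 0.35·11.52 + 0.22·1.33 + 0.43·38.72 = 20.9742.
Var(X) = E[X²] − (E[X])² = 20.9742 − 8.26562 = 12.7086.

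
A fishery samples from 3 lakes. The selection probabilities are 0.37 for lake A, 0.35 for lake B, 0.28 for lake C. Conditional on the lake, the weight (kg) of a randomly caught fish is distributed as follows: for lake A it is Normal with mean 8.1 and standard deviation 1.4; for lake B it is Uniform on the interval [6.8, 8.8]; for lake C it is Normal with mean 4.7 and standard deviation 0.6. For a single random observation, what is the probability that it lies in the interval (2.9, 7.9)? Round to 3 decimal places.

Conditional on each lake, P(2.9 < X < 7.9): A: 0.4431; B: 0.55; C: 0.99865.
By total probability, P(2.9 < X < 7.9) = 0.37·0.4431 + 0.35·0.55 + 0.28·0.99865 = 0.636069.

0.636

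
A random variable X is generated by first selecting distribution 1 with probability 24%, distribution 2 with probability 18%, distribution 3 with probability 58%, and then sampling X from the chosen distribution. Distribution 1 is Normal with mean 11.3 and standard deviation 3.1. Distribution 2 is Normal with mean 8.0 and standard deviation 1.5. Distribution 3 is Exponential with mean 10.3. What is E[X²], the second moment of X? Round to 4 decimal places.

167.9414

For each component E[X²] = Var + (mean)², giving 1: 137.3; 2: 66.25; 3: 212.18.
Overall E[X²] = 0.24·137.3 + 0.18·66.25 + 0.58·212.18 = 167.941.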